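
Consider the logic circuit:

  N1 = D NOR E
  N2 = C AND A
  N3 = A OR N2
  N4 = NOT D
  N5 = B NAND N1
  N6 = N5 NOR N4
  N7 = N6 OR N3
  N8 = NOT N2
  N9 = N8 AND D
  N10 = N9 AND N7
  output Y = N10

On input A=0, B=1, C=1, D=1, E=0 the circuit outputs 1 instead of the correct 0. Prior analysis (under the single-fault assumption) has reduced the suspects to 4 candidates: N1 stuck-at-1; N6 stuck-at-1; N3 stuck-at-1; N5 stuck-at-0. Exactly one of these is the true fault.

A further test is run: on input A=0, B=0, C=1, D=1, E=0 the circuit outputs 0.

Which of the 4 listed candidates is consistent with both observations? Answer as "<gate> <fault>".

N1 stuck-at-1

Evaluate each candidate on input A=0, B=0, C=1, D=1, E=0:
  N1 stuck-at-1: N1=1 [stuck-at-1], N2=0, N3=0, N4=0, N5=1, N6=0, N7=0, N8=1, N9=1, N10=0 → 0 — matches
  N6 stuck-at-1: N1=0, N2=0, N3=0, N4=0, N5=1, N6=1 [stuck-at-1], N7=1, N8=1, N9=1, N10=1 → 1 — eliminated
  N3 stuck-at-1: N1=0, N2=0, N3=1 [stuck-at-1], N4=0, N5=1, N6=0, N7=1, N8=1, N9=1, N10=1 → 1 — eliminated
  N5 stuck-at-0: N1=0, N2=0, N3=0, N4=0, N5=0 [stuck-at-0], N6=1, N7=1, N8=1, N9=1, N10=1 → 1 — eliminated
Only N1 stuck-at-1 reproduces the observed 0.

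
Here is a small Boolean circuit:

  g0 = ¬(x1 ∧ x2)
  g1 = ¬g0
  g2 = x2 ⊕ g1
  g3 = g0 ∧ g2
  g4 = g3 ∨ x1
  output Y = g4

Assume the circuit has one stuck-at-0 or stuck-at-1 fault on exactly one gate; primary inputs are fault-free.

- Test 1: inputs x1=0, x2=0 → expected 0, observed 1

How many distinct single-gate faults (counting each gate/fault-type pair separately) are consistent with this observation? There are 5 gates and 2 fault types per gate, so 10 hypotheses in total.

Fault-free: g0=1, g1=0, g2=0, g3=0, g4=0 → 0. Observed 1.
  g0 stuck-at-0: output 0 ✗
  g0 stuck-at-1: output 0 ✗
  g1 stuck-at-0: output 0 ✗
  g1 stuck-at-1: output 1 ✓
  g2 stuck-at-0: output 0 ✗
  g2 stuck-at-1: output 1 ✓
  g3 stuck-at-0: output 0 ✗
  g3 stuck-at-1: output 1 ✓
  g4 stuck-at-0: output 0 ✗
  g4 stuck-at-1: output 1 ✓
Consistent faults: {g1 stuck-at-1, g2 stuck-at-1, g3 stuck-at-1, g4 stuck-at-1} — 4 in all.

4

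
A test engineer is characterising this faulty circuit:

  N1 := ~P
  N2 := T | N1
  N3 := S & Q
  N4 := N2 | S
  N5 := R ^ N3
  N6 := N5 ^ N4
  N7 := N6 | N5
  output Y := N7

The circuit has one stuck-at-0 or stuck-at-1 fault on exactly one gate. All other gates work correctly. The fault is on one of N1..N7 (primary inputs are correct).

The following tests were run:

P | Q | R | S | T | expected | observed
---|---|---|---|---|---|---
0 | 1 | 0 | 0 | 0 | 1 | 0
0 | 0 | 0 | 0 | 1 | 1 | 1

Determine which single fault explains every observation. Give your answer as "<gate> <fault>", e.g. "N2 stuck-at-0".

Fault-free values for test 1 (P=0, Q=1, R=0, S=0, T=0): N1=1, N2=1, N3=0, N4=1, N5=0, N6=1, N7=1, giving Y=1. Observed 0.
Test 1: faults giving observed 0 are {N1 stuck-at-0, N2 stuck-at-0, N4 stuck-at-0, N6 stuck-at-0, N7 stuck-at-0}.
Test 2 (P=0, Q=0, R=0, S=0, T=1): fault-free N1=1, N2=1, N3=0, N4=1, N5=0, N6=1, N7=1 → 1; observed 1. Eliminates N2 stuck-at-0, N4 stuck-at-0, N6 stuck-at-0, N7 stuck-at-0.
Only N1 stuck-at-0 is consistent with every test.

N1 stuck-at-0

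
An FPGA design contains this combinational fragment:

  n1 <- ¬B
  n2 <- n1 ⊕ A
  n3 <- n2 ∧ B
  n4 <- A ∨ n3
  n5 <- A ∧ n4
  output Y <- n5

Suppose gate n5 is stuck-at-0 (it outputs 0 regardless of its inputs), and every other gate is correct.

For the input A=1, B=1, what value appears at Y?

Propagate with n5 forced: n1=0, n2=1, n3=1, n4=1, n5=0 [stuck-at-0].
So Y = 0. (Without the fault it would be 1.)

0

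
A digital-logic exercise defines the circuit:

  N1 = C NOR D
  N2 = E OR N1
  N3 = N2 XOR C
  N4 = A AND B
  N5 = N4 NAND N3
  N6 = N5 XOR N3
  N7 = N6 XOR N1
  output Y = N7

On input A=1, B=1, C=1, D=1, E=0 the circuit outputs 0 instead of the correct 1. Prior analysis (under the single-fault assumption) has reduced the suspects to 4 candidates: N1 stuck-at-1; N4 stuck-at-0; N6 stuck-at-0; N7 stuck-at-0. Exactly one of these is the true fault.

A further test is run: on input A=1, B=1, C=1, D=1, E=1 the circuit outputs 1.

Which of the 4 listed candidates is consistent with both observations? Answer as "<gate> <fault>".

Evaluate each candidate on input A=1, B=1, C=1, D=1, E=1:
  N1 stuck-at-1: N1=1 [stuck-at-1], N2=1, N3=0, N4=1, N5=1, N6=1, N7=0 → 0 — eliminated
  N4 stuck-at-0: N1=0, N2=1, N3=0, N4=0 [stuck-at-0], N5=1, N6=1, N7=1 → 1 — matches
  N6 stuck-at-0: N1=0, N2=1, N3=0, N4=1, N5=1, N6=0 [stuck-at-0], N7=0 → 0 — eliminated
  N7 stuck-at-0: N1=0, N2=1, N3=0, N4=1, N5=1, N6=1, N7=0 [stuck-at-0] → 0 — eliminated
Only N4 stuck-at-0 reproduces the observed 1.

N4 stuck-at-0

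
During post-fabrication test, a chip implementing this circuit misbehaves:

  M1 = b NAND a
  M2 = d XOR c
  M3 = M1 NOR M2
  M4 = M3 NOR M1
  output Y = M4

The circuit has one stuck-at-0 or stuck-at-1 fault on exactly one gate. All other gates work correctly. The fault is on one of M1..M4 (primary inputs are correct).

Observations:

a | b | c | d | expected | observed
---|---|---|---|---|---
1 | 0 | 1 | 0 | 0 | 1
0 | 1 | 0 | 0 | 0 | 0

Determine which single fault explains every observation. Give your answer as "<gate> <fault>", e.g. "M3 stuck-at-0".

Fault-free values for test 1 (a=1, b=0, c=1, d=0): M1=1, M2=1, M3=0, M4=0, giving Y=0. Observed 1.
Test 1: faults giving observed 1 are {M1 stuck-at-0, M4 stuck-at-1}.
Test 2 (a=0, b=1, c=0, d=0): fault-free M1=1, M2=0, M3=0, M4=0 → 0; observed 0. Eliminates M4 stuck-at-1.
Only M1 stuck-at-0 is consistent with every test.

M1 stuck-at-0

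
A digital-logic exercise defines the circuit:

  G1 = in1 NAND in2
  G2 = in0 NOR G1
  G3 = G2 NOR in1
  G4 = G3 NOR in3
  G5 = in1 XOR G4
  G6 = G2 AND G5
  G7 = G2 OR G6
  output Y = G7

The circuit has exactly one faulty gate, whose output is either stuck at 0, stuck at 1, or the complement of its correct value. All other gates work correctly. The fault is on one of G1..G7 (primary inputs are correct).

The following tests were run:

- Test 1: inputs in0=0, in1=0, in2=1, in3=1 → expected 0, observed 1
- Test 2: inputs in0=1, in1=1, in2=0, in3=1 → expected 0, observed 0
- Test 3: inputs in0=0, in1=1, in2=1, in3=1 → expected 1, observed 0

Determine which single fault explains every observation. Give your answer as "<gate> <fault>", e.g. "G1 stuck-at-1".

Fault-free values for test 1 (in0=0, in1=0, in2=1, in3=1): G1=1, G2=0, G3=1, G4=0, G5=0, G6=0, G7=0, giving Y=0. Observed 1.
Test 1: faults giving observed 1 are {G1 stuck-at-0, G1 inverted output, G2 stuck-at-1, G2 inverted output, G6 stuck-at-1, G6 inverted output, G7 stuck-at-1, G7 inverted output}.
Test 2 (in0=1, in1=1, in2=0, in3=1): fault-free G1=1, G2=0, G3=0, G4=0, G5=1, G6=0, G7=0 → 0; observed 0. Eliminates G2 stuck-at-1, G2 inverted output, G6 stuck-at-1, G6 inverted output, G7 stuck-at-1, G7 inverted output.
Test 3 (in0=0, in1=1, in2=1, in3=1): fault-free G1=0, G2=1, G3=0, G4=0, G5=1, G6=1, G7=1 → 1; observed 0. Eliminates G1 stuck-at-0.
Only G1 inverted output is consistent with every test.

G1 inverted output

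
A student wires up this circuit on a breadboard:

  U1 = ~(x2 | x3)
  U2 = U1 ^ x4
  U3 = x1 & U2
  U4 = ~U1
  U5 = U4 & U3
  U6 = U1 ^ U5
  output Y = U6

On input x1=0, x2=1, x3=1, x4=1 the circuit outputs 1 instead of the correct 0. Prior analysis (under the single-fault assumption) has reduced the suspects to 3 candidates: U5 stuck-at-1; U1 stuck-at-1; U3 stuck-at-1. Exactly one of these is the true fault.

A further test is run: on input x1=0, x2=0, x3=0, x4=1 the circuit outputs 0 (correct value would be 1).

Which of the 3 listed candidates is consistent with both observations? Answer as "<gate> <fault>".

U5 stuck-at-1

Evaluate each candidate on input x1=0, x2=0, x3=0, x4=1:
  U5 stuck-at-1: U1=1, U2=0, U3=0, U4=0, U5=1 [stuck-at-1], U6=0 → 0 — matches
  U1 stuck-at-1: U1=1 [stuck-at-1], U2=0, U3=0, U4=0, U5=0, U6=1 → 1 — eliminated
  U3 stuck-at-1: U1=1, U2=0, U3=1 [stuck-at-1], U4=0, U5=0, U6=1 → 1 — eliminated
Only U5 stuck-at-1 reproduces the observed 0.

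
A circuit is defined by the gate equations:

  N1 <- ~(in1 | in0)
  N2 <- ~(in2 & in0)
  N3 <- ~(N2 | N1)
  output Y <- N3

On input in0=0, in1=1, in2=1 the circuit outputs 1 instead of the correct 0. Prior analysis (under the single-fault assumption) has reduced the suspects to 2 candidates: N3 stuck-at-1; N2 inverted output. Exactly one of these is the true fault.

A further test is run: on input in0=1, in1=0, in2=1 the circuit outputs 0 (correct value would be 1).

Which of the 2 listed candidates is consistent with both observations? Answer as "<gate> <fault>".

N2 inverted output

Evaluate each candidate on input in0=1, in1=0, in2=1:
  N3 stuck-at-1: N1=0, N2=0, N3=1 [stuck-at-1] → 1 — eliminated
  N2 inverted output: N1=0, N2=1 [inverted output], N3=0 → 0 — matches
Only N2 inverted output reproduces the observed 0.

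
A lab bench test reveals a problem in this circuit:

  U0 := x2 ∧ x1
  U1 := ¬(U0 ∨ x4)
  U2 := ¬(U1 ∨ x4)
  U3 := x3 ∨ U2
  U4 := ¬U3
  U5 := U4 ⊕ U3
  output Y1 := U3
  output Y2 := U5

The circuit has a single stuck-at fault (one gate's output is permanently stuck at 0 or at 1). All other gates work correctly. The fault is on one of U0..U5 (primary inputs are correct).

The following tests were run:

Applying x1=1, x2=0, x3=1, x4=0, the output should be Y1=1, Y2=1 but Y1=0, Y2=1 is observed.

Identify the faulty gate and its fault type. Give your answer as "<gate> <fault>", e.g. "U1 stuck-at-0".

U3 stuck-at-0

Fault-free values for test 1 (x1=1, x2=0, x3=1, x4=0): U0=0, U1=1, U2=0, U3=1, U4=0, U5=1, giving Y1=1, Y2=1. Observed Y1=0, Y2=1.
Test 1: faults giving observed Y1=0, Y2=1 are {U3 stuck-at-0}.
Only U3 stuck-at-0 is consistent with every test.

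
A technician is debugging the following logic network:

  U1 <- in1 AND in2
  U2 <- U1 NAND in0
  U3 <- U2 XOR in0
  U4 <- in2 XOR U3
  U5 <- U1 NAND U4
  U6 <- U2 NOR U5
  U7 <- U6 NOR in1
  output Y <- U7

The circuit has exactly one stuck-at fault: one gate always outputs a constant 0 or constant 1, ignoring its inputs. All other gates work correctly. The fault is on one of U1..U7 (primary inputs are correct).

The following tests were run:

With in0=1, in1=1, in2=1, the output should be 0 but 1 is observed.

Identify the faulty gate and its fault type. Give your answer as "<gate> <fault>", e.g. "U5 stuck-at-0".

U7 stuck-at-1

Fault-free values for test 1 (in0=1, in1=1, in2=1): U1=1, U2=0, U3=1, U4=0, U5=1, U6=0, U7=0, giving Y=0. Observed 1.
Test 1: faults giving observed 1 are {U7 stuck-at-1}.
Only U7 stuck-at-1 is consistent with every test.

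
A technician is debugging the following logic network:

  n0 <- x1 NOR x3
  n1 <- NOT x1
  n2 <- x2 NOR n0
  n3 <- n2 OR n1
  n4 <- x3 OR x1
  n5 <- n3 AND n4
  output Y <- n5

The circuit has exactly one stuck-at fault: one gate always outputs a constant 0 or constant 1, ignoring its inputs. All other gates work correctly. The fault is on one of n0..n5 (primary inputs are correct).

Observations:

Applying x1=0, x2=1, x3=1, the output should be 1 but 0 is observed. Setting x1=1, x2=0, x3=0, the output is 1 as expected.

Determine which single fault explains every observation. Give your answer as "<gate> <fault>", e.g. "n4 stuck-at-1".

n1 stuck-at-0

Fault-free values for test 1 (x1=0, x2=1, x3=1): n0=0, n1=1, n2=0, n3=1, n4=1, n5=1, giving Y=1. Observed 0.
Test 1: faults giving observed 0 are {n1 stuck-at-0, n3 stuck-at-0, n4 stuck-at-0, n5 stuck-at-0}.
Test 2 (x1=1, x2=0, x3=0): fault-free n0=0, n1=0, n2=1, n3=1, n4=1, n5=1 → 1; observed 1. Eliminates n3 stuck-at-0, n4 stuck-at-0, n5 stuck-at-0.
Only n1 stuck-at-0 is consistent with every test.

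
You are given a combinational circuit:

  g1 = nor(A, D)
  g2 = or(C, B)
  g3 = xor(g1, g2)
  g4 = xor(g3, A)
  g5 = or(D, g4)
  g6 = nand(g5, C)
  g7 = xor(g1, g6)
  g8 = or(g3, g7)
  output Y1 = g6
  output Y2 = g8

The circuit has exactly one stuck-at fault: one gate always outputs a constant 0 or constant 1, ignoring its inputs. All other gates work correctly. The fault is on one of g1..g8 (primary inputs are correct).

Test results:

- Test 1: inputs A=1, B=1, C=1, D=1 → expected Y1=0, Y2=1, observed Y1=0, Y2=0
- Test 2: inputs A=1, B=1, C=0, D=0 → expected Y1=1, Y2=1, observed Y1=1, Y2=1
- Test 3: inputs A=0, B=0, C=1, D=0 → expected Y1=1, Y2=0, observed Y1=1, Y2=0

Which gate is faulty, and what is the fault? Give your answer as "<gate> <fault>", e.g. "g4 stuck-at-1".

g3 stuck-at-0

Fault-free values for test 1 (A=1, B=1, C=1, D=1): g1=0, g2=1, g3=1, g4=0, g5=1, g6=0, g7=0, g8=1, giving Y1=0, Y2=1. Observed Y1=0, Y2=0.
Test 1: faults giving observed Y1=0, Y2=0 are {g2 stuck-at-0, g3 stuck-at-0, g8 stuck-at-0}.
Test 2 (A=1, B=1, C=0, D=0): fault-free g1=0, g2=1, g3=1, g4=0, g5=0, g6=1, g7=1, g8=1 → Y1=1, Y2=1; observed Y1=1, Y2=1. Eliminates g8 stuck-at-0.
Test 3 (A=0, B=0, C=1, D=0): fault-free g1=1, g2=1, g3=0, g4=0, g5=0, g6=1, g7=0, g8=0 → Y1=1, Y2=0; observed Y1=1, Y2=0. Eliminates g2 stuck-at-0.
Only g3 stuck-at-0 is consistent with every test.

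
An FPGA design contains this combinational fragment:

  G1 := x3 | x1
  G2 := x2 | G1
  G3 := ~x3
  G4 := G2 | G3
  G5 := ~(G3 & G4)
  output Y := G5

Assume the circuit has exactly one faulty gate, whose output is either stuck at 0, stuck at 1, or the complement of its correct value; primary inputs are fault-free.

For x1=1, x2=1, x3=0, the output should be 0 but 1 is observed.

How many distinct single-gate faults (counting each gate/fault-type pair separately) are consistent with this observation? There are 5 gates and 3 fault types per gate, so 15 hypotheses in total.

Fault-free: G1=1, G2=1, G3=1, G4=1, G5=0 → 0. Observed 1.
  G1: none of the 3 fault types match ✗
  G2: none of the 3 fault types match ✗
  G3: stuck-at-0, inverted output ✓; others ✗
  G4: stuck-at-0, inverted output ✓; others ✗
  G5: stuck-at-1, inverted output ✓; others ✗
Consistent faults: {G3 stuck-at-0, G3 inverted output, G4 stuck-at-0, G4 inverted output, G5 stuck-at-1, G5 inverted output} — 6 in all.

6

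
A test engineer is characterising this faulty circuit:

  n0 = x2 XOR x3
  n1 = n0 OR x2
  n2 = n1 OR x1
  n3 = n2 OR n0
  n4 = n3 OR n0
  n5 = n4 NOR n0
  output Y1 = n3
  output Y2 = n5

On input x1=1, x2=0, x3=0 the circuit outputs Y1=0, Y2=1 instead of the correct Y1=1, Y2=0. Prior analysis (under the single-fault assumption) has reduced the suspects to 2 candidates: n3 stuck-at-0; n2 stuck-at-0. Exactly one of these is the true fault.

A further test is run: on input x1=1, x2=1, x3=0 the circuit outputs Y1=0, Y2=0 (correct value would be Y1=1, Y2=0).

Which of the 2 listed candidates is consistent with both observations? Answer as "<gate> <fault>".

n3 stuck-at-0

Evaluate each candidate on input x1=1, x2=1, x3=0:
  n3 stuck-at-0: n0=1, n1=1, n2=1, n3=0 [stuck-at-0], n4=1, n5=0 → Y1=0, Y2=0 — matches
  n2 stuck-at-0: n0=1, n1=1, n2=0 [stuck-at-0], n3=1, n4=1, n5=0 → Y1=1, Y2=0 — eliminated
Only n3 stuck-at-0 reproduces the observed Y1=0, Y2=0.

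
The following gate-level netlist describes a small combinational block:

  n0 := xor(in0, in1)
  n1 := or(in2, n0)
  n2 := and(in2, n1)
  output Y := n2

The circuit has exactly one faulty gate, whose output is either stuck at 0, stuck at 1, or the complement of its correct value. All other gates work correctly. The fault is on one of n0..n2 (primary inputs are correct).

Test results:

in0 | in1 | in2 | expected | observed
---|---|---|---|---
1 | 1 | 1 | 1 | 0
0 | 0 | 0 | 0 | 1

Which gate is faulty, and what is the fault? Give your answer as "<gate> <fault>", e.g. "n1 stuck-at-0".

n2 inverted output

Fault-free values for test 1 (in0=1, in1=1, in2=1): n0=0, n1=1, n2=1, giving Y=1. Observed 0.
Test 1: faults giving observed 0 are {n1 stuck-at-0, n1 inverted output, n2 stuck-at-0, n2 inverted output}.
Test 2 (in0=0, in1=0, in2=0): fault-free n0=0, n1=0, n2=0 → 0; observed 1. Eliminates n1 stuck-at-0, n1 inverted output, n2 stuck-at-0.
Only n2 inverted output is consistent with every test.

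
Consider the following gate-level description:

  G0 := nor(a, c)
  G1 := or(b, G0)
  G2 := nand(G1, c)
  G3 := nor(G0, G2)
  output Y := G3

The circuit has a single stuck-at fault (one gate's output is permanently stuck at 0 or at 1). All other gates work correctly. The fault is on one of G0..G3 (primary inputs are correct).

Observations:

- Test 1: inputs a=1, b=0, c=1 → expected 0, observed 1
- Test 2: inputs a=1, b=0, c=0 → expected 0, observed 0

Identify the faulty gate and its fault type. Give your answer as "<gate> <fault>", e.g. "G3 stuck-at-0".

Fault-free values for test 1 (a=1, b=0, c=1): G0=0, G1=0, G2=1, G3=0, giving Y=0. Observed 1.
Test 1: faults giving observed 1 are {G1 stuck-at-1, G2 stuck-at-0, G3 stuck-at-1}.
Test 2 (a=1, b=0, c=0): fault-free G0=0, G1=0, G2=1, G3=0 → 0; observed 0. Eliminates G2 stuck-at-0, G3 stuck-at-1.
Only G1 stuck-at-1 is consistent with every test.

G1 stuck-at-1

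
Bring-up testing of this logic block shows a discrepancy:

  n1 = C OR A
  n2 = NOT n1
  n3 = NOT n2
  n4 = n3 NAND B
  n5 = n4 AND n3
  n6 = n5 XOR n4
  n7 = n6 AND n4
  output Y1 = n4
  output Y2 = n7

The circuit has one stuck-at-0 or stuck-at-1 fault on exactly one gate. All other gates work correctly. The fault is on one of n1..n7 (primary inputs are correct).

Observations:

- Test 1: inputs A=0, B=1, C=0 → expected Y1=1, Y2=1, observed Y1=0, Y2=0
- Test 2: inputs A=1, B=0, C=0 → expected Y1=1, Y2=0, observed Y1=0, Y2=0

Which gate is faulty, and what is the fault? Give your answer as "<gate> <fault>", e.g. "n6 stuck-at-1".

Fault-free values for test 1 (A=0, B=1, C=0): n1=0, n2=1, n3=0, n4=1, n5=0, n6=1, n7=1, giving Y1=1, Y2=1. Observed Y1=0, Y2=0.
Test 1: faults giving observed Y1=0, Y2=0 are {n1 stuck-at-1, n2 stuck-at-0, n3 stuck-at-1, n4 stuck-at-0}.
Test 2 (A=1, B=0, C=0): fault-free n1=1, n2=0, n3=1, n4=1, n5=1, n6=0, n7=0 → Y1=1, Y2=0; observed Y1=0, Y2=0. Eliminates n1 stuck-at-1, n2 stuck-at-0, n3 stuck-at-1.
Only n4 stuck-at-0 is consistent with every test.

n4 stuck-at-0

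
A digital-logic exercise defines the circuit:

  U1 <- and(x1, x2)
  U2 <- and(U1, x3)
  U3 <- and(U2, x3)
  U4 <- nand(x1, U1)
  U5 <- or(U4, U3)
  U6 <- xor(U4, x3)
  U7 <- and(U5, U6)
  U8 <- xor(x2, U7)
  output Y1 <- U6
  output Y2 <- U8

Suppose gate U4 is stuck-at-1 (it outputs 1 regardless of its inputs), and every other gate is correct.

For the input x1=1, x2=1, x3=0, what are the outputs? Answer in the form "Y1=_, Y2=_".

Propagate with U4 forced: U1=1, U2=0, U3=0, U4=1 [stuck-at-1], U5=1, U6=1, U7=1, U8=0.
So the outputs are Y1=1, Y2=0. (Without the fault they would be Y1=0, Y2=1.)

Y1=1, Y2=0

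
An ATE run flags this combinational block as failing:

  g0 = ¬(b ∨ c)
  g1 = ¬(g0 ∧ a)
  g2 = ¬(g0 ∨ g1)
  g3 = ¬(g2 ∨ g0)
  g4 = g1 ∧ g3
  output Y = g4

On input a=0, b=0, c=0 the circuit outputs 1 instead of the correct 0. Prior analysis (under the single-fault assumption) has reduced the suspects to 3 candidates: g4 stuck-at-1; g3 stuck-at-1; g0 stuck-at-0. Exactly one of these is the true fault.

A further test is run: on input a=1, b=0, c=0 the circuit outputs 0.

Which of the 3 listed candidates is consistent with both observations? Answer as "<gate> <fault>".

g3 stuck-at-1

Evaluate each candidate on input a=1, b=0, c=0:
  g4 stuck-at-1: g0=1, g1=0, g2=0, g3=0, g4=1 [stuck-at-1] → 1 — eliminated
  g3 stuck-at-1: g0=1, g1=0, g2=0, g3=1 [stuck-at-1], g4=0 → 0 — matches
  g0 stuck-at-0: g0=0 [stuck-at-0], g1=1, g2=0, g3=1, g4=1 → 1 — eliminated
Only g3 stuck-at-1 reproduces the observed 0.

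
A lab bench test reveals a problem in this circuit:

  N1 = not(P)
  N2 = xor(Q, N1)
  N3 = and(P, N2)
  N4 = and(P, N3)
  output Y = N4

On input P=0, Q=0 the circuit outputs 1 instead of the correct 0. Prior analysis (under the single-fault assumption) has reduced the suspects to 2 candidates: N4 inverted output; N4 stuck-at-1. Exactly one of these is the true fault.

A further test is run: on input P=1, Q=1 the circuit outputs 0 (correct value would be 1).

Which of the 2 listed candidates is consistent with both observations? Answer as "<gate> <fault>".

N4 inverted output

Evaluate each candidate on input P=1, Q=1:
  N4 inverted output: N1=0, N2=1, N3=1, N4=0 [inverted output] → 0 — matches
  N4 stuck-at-1: N1=0, N2=1, N3=1, N4=1 [stuck-at-1] → 1 — eliminated
Only N4 inverted output reproduces the observed 0.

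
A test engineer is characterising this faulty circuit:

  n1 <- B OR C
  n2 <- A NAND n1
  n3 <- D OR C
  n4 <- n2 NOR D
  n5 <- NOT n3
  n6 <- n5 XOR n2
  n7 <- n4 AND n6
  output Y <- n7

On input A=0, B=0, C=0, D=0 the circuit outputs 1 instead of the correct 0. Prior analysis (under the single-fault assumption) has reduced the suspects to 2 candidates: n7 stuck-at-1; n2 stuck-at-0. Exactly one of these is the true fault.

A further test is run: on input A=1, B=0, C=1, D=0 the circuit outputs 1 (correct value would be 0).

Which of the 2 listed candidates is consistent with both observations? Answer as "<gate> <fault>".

n7 stuck-at-1

Evaluate each candidate on input A=1, B=0, C=1, D=0:
  n7 stuck-at-1: n1=1, n2=0, n3=1, n4=1, n5=0, n6=0, n7=1 [stuck-at-1] → 1 — matches
  n2 stuck-at-0: n1=1, n2=0 [stuck-at-0], n3=1, n4=1, n5=0, n6=0, n7=0 → 0 — eliminated
Only n7 stuck-at-1 reproduces the observed 1.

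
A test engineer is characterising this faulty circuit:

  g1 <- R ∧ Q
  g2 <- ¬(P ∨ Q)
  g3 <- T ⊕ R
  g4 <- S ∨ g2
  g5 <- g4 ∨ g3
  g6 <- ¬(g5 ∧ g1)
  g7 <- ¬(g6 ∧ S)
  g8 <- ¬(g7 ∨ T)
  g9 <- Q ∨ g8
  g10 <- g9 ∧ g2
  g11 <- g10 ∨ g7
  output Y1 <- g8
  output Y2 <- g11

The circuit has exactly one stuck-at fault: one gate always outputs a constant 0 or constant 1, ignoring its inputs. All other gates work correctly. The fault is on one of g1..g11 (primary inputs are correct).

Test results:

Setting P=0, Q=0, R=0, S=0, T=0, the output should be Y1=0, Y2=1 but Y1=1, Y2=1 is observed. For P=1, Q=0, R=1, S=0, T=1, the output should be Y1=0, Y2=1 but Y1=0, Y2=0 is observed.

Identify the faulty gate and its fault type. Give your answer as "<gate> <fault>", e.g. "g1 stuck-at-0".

Fault-free values for test 1 (P=0, Q=0, R=0, S=0, T=0): g1=0, g2=1, g3=0, g4=1, g5=1, g6=1, g7=1, g8=0, g9=0, g10=0, g11=1, giving Y1=0, Y2=1. Observed Y1=1, Y2=1.
Test 1: faults giving observed Y1=1, Y2=1 are {g7 stuck-at-0, g8 stuck-at-1}.
Test 2 (P=1, Q=0, R=1, S=0, T=1): fault-free g1=0, g2=0, g3=0, g4=0, g5=0, g6=1, g7=1, g8=0, g9=0, g10=0, g11=1 → Y1=0, Y2=1; observed Y1=0, Y2=0. Eliminates g8 stuck-at-1.
Only g7 stuck-at-0 is consistent with every test.

g7 stuck-at-0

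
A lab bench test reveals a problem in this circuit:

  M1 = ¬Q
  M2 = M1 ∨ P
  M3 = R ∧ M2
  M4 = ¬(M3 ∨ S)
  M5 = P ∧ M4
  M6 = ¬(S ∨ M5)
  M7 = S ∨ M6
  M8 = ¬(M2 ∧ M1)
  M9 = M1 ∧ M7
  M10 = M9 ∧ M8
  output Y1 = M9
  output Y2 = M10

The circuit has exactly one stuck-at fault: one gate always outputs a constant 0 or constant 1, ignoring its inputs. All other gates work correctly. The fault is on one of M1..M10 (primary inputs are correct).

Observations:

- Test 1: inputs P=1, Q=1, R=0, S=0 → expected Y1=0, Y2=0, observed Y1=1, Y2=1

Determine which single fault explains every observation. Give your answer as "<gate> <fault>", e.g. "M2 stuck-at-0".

Fault-free values for test 1 (P=1, Q=1, R=0, S=0): M1=0, M2=1, M3=0, M4=1, M5=1, M6=0, M7=0, M8=1, M9=0, M10=0, giving Y1=0, Y2=0. Observed Y1=1, Y2=1.
Test 1: faults giving observed Y1=1, Y2=1 are {M9 stuck-at-1}.
Only M9 stuck-at-1 is consistent with every test.

M9 stuck-at-1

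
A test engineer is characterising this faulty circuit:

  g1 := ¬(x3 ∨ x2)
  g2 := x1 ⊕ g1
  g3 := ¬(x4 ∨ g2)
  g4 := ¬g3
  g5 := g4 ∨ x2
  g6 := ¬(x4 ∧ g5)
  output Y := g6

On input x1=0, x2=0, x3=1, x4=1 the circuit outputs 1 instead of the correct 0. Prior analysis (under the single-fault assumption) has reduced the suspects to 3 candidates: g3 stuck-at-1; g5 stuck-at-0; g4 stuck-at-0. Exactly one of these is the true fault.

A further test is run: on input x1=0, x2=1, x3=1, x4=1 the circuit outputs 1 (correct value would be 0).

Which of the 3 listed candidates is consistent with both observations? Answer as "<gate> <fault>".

Evaluate each candidate on input x1=0, x2=1, x3=1, x4=1:
  g3 stuck-at-1: g1=0, g2=0, g3=1 [stuck-at-1], g4=0, g5=1, g6=0 → 0 — eliminated
  g5 stuck-at-0: g1=0, g2=0, g3=0, g4=1, g5=0 [stuck-at-0], g6=1 → 1 — matches
  g4 stuck-at-0: g1=0, g2=0, g3=0, g4=0 [stuck-at-0], g5=1, g6=0 → 0 — eliminated
Only g5 stuck-at-0 reproduces the observed 1.

g5 stuck-at-0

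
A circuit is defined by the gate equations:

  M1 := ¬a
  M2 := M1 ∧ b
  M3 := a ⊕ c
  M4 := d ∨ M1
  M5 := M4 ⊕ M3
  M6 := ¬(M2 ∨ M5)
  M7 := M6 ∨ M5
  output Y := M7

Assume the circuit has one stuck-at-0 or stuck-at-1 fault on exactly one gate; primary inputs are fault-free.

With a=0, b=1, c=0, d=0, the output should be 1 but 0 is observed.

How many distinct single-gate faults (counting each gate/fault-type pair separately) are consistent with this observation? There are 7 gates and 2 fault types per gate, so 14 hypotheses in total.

4

Fault-free: M1=1, M2=1, M3=0, M4=1, M5=1, M6=0, M7=1 → 1. Observed 0.
  M1 stuck-at-0: output 1 ✗
  M1 stuck-at-1: output 1 ✗
  M2 stuck-at-0: output 1 ✗
  M2 stuck-at-1: output 1 ✗
  M3 stuck-at-0: output 1 ✗
  M3 stuck-at-1: output 0 ✓
  M4 stuck-at-0: output 0 ✓
  M4 stuck-at-1: output 1 ✗
  M5 stuck-at-0: output 0 ✓
  M5 stuck-at-1: output 1 ✗
  M6 stuck-at-0: output 1 ✗
  M6 stuck-at-1: output 1 ✗
  M7 stuck-at-0: output 0 ✓
  M7 stuck-at-1: output 1 ✗
Consistent faults: {M3 stuck-at-1, M4 stuck-at-0, M5 stuck-at-0, M7 stuck-at-0} — 4 in all.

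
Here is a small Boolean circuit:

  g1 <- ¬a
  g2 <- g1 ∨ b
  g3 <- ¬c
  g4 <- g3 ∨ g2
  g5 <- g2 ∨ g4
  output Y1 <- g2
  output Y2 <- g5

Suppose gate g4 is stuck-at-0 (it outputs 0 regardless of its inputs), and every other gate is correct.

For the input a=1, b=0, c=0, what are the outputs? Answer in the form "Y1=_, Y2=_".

Propagate with g4 forced: g1=0, g2=0, g3=1, g4=0 [stuck-at-0], g5=0.
So the outputs are Y1=0, Y2=0. (Without the fault they would be Y1=0, Y2=1.)

Y1=0, Y2=0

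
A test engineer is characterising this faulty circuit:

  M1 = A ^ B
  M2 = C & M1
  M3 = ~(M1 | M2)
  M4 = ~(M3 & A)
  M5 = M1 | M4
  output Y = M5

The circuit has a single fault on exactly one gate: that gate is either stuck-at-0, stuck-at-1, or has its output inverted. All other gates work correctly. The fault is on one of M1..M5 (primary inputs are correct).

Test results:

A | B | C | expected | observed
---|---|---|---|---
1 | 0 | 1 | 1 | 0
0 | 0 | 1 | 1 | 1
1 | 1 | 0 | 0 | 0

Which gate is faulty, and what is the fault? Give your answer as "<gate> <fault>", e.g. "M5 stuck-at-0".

M1 stuck-at-0

Fault-free values for test 1 (A=1, B=0, C=1): M1=1, M2=1, M3=0, M4=1, M5=1, giving Y=1. Observed 0.
Test 1: faults giving observed 0 are {M1 stuck-at-0, M1 inverted output, M5 stuck-at-0, M5 inverted output}.
Test 2 (A=0, B=0, C=1): fault-free M1=0, M2=0, M3=1, M4=1, M5=1 → 1; observed 1. Eliminates M5 stuck-at-0, M5 inverted output.
Test 3 (A=1, B=1, C=0): fault-free M1=0, M2=0, M3=1, M4=0, M5=0 → 0; observed 0. Eliminates M1 inverted output.
Only M1 stuck-at-0 is consistent with every test.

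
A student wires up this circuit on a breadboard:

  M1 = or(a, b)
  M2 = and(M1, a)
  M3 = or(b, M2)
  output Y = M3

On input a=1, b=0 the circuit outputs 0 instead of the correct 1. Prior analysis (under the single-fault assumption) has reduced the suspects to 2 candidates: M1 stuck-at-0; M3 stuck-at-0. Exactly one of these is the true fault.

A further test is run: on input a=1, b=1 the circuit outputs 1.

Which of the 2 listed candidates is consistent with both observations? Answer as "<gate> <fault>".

Evaluate each candidate on input a=1, b=1:
  M1 stuck-at-0: M1=0 [stuck-at-0], M2=0, M3=1 → 1 — matches
  M3 stuck-at-0: M1=1, M2=1, M3=0 [stuck-at-0] → 0 — eliminated
Only M1 stuck-at-0 reproduces the observed 1.

M1 stuck-at-0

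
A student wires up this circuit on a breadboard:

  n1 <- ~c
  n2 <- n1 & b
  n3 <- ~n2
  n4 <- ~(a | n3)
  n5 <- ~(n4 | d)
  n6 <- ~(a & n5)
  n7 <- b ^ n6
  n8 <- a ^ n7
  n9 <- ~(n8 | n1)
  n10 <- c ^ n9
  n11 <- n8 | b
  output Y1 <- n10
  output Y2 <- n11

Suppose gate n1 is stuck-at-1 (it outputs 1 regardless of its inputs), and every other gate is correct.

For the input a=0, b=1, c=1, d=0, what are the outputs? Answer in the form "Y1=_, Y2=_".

Y1=1, Y2=1

Propagate with n1 forced: n1=1 [stuck-at-1], n2=1, n3=0, n4=1, n5=0, n6=1, n7=0, n8=0, n9=0, n10=1, n11=1.
So the outputs are Y1=1, Y2=1. (Without the fault they would be Y1=0, Y2=1.)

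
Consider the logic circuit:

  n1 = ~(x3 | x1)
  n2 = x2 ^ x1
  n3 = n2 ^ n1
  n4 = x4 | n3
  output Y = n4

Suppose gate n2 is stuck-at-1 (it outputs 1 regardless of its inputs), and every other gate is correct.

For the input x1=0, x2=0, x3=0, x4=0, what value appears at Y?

0

Propagate with n2 forced: n1=1, n2=1 [stuck-at-1], n3=0, n4=0.
So Y = 0. (Without the fault it would be 1.)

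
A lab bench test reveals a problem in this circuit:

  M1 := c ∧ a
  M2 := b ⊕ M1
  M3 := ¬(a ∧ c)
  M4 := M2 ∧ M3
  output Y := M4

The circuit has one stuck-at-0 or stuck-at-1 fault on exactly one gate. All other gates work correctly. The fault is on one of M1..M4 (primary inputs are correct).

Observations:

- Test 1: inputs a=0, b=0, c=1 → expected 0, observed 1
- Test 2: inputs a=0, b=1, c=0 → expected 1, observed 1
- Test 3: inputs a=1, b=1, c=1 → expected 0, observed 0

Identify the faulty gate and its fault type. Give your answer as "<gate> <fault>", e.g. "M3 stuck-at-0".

M2 stuck-at-1

Fault-free values for test 1 (a=0, b=0, c=1): M1=0, M2=0, M3=1, M4=0, giving Y=0. Observed 1.
Test 1: faults giving observed 1 are {M1 stuck-at-1, M2 stuck-at-1, M4 stuck-at-1}.
Test 2 (a=0, b=1, c=0): fault-free M1=0, M2=1, M3=1, M4=1 → 1; observed 1. Eliminates M1 stuck-at-1.
Test 3 (a=1, b=1, c=1): fault-free M1=1, M2=0, M3=0, M4=0 → 0; observed 0. Eliminates M4 stuck-at-1.
Only M2 stuck-at-1 is consistent with every test.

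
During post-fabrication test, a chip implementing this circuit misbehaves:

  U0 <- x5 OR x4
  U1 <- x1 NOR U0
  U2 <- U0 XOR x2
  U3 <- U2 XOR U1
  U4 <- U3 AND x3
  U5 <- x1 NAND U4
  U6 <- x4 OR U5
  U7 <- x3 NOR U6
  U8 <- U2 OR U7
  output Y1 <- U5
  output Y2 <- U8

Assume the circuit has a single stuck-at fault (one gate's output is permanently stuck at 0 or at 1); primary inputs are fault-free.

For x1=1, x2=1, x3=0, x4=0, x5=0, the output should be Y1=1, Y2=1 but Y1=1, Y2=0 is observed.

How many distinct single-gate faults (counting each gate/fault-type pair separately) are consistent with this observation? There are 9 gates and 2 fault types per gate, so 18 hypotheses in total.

3

Fault-free: U0=0, U1=0, U2=1, U3=1, U4=0, U5=1, U6=1, U7=0, U8=1 → Y1=1, Y2=1. Observed Y1=1, Y2=0.
  U0: stuck-at-1 ✓; others ✗
  U1: none of the 2 fault types match ✗
  U2: stuck-at-0 ✓; others ✗
  U3: none of the 2 fault types match ✗
  U4: none of the 2 fault types match ✗
  U5: none of the 2 fault types match ✗
  U6: none of the 2 fault types match ✗
  U7: none of the 2 fault types match ✗
  U8: stuck-at-0 ✓; others ✗
Consistent faults: {U0 stuck-at-1, U2 stuck-at-0, U8 stuck-at-0} — 3 in all.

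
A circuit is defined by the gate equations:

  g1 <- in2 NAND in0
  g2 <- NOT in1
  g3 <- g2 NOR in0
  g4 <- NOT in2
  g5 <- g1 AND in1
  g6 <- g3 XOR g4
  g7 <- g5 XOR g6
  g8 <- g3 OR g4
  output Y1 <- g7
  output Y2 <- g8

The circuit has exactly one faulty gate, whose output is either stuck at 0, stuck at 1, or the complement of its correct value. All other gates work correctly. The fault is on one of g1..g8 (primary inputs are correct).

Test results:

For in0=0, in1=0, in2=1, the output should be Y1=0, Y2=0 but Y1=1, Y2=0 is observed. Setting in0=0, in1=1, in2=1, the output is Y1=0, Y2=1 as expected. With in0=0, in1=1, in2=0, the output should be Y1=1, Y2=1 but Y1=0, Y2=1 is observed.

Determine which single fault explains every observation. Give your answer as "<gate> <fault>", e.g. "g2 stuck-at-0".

Fault-free values for test 1 (in0=0, in1=0, in2=1): g1=1, g2=1, g3=0, g4=0, g5=0, g6=0, g7=0, g8=0, giving Y1=0, Y2=0. Observed Y1=1, Y2=0.
Test 1: faults giving observed Y1=1, Y2=0 are {g5 stuck-at-1, g5 inverted output, g6 stuck-at-1, g6 inverted output, g7 stuck-at-1, g7 inverted output}.
Test 2 (in0=0, in1=1, in2=1): fault-free g1=1, g2=0, g3=1, g4=0, g5=1, g6=1, g7=0, g8=1 → Y1=0, Y2=1; observed Y1=0, Y2=1. Eliminates g5 inverted output, g6 inverted output, g7 stuck-at-1, g7 inverted output.
Test 3 (in0=0, in1=1, in2=0): fault-free g1=1, g2=0, g3=1, g4=1, g5=1, g6=0, g7=1, g8=1 → Y1=1, Y2=1; observed Y1=0, Y2=1. Eliminates g5 stuck-at-1.
Only g6 stuck-at-1 is consistent with every test.

g6 stuck-at-1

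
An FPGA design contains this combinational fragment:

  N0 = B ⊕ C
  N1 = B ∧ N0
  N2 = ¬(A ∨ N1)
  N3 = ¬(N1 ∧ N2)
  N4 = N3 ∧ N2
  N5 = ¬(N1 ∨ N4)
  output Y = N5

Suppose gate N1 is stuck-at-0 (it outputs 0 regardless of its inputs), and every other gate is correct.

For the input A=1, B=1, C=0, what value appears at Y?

Propagate with N1 forced: N0=1, N1=0 [stuck-at-0], N2=0, N3=1, N4=0, N5=1.
So Y = 1. (Without the fault it would be 0.)

1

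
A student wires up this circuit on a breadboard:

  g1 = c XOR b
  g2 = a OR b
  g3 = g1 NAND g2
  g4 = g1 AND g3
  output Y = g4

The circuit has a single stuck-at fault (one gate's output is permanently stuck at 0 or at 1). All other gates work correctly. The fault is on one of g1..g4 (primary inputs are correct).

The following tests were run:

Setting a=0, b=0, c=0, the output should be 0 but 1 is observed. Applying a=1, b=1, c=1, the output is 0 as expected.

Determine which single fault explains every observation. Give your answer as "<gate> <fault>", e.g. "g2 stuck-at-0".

g1 stuck-at-1

Fault-free values for test 1 (a=0, b=0, c=0): g1=0, g2=0, g3=1, g4=0, giving Y=0. Observed 1.
Test 1: faults giving observed 1 are {g1 stuck-at-1, g4 stuck-at-1}.
Test 2 (a=1, b=1, c=1): fault-free g1=0, g2=1, g3=1, g4=0 → 0; observed 0. Eliminates g4 stuck-at-1.
Only g1 stuck-at-1 is consistent with every test.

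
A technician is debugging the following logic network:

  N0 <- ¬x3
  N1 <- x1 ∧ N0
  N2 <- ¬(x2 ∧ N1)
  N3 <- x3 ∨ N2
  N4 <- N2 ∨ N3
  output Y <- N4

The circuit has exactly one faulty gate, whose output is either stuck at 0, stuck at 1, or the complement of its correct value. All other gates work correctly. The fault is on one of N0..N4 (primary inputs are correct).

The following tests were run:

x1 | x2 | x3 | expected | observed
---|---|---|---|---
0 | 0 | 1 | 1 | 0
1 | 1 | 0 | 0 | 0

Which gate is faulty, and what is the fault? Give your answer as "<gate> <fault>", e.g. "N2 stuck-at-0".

N4 stuck-at-0

Fault-free values for test 1 (x1=0, x2=0, x3=1): N0=0, N1=0, N2=1, N3=1, N4=1, giving Y=1. Observed 0.
Test 1: faults giving observed 0 are {N4 stuck-at-0, N4 inverted output}.
Test 2 (x1=1, x2=1, x3=0): fault-free N0=1, N1=1, N2=0, N3=0, N4=0 → 0; observed 0. Eliminates N4 inverted output.
Only N4 stuck-at-0 is consistent with every test.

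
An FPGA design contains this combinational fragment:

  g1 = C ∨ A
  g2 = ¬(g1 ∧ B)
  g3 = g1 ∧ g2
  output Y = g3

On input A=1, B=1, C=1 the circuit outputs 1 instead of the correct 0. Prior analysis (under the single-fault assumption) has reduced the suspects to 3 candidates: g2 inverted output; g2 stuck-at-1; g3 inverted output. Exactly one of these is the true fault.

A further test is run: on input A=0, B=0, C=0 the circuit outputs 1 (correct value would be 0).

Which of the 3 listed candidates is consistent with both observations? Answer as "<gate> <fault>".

Evaluate each candidate on input A=0, B=0, C=0:
  g2 inverted output: g1=0, g2=0 [inverted output], g3=0 → 0 — eliminated
  g2 stuck-at-1: g1=0, g2=1 [stuck-at-1], g3=0 → 0 — eliminated
  g3 inverted output: g1=0, g2=1, g3=1 [inverted output] → 1 — matches
Only g3 inverted output reproduces the observed 1.

g3 inverted output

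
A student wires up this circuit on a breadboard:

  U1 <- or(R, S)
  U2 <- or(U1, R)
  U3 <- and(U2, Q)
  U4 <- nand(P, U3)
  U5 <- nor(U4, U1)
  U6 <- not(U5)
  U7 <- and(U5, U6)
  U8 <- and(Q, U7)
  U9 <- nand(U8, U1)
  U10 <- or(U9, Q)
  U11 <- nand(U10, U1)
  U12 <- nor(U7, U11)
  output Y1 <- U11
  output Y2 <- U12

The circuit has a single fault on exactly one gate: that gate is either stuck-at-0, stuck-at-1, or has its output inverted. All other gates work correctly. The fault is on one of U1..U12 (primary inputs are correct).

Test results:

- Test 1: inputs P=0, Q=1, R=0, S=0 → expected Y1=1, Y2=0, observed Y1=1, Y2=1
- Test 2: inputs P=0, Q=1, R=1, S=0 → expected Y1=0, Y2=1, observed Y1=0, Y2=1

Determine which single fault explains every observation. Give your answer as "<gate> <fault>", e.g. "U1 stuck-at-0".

U12 stuck-at-1

Fault-free values for test 1 (P=0, Q=1, R=0, S=0): U1=0, U2=0, U3=0, U4=1, U5=0, U6=1, U7=0, U8=0, U9=1, U10=1, U11=1, U12=0, giving Y1=1, Y2=0. Observed Y1=1, Y2=1.
Test 1: faults giving observed Y1=1, Y2=1 are {U12 stuck-at-1, U12 inverted output}.
Test 2 (P=0, Q=1, R=1, S=0): fault-free U1=1, U2=1, U3=1, U4=1, U5=0, U6=1, U7=0, U8=0, U9=1, U10=1, U11=0, U12=1 → Y1=0, Y2=1; observed Y1=0, Y2=1. Eliminates U12 inverted output.
Only U12 stuck-at-1 is consistent with every test.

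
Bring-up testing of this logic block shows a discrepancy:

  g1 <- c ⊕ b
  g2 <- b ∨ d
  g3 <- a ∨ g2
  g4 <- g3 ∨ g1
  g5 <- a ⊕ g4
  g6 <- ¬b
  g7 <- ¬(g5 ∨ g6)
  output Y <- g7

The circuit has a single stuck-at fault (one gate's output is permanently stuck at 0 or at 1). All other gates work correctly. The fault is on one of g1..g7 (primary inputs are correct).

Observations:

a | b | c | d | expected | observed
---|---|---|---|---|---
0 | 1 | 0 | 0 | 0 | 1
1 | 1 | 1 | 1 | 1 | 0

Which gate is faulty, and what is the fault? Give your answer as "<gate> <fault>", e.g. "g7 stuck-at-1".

g4 stuck-at-0

Fault-free values for test 1 (a=0, b=1, c=0, d=0): g1=1, g2=1, g3=1, g4=1, g5=1, g6=0, g7=0, giving Y=0. Observed 1.
Test 1: faults giving observed 1 are {g4 stuck-at-0, g5 stuck-at-0, g7 stuck-at-1}.
Test 2 (a=1, b=1, c=1, d=1): fault-free g1=0, g2=1, g3=1, g4=1, g5=0, g6=0, g7=1 → 1; observed 0. Eliminates g5 stuck-at-0, g7 stuck-at-1.
Only g4 stuck-at-0 is consistent with every test.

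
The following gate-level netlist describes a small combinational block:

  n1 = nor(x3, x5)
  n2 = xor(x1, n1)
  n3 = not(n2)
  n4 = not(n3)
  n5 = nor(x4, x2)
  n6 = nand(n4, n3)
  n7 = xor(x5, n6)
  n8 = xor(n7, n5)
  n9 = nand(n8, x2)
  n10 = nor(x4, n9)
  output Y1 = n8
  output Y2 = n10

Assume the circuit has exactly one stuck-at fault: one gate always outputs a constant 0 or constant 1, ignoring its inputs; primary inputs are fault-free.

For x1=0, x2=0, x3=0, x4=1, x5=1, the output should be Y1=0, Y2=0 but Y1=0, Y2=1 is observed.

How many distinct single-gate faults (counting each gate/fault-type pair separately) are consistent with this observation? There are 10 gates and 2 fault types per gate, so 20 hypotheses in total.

1

Fault-free: n1=0, n2=0, n3=1, n4=0, n5=0, n6=1, n7=0, n8=0, n9=1, n10=0 → Y1=0, Y2=0. Observed Y1=0, Y2=1.
  n1: none of the 2 fault types match ✗
  n2: none of the 2 fault types match ✗
  n3: none of the 2 fault types match ✗
  n4: none of the 2 fault types match ✗
  n5: none of the 2 fault types match ✗
  n6: none of the 2 fault types match ✗
  n7: none of the 2 fault types match ✗
  n8: none of the 2 fault types match ✗
  n9: none of the 2 fault types match ✗
  n10: stuck-at-1 ✓; others ✗
Consistent faults: {n10 stuck-at-1} — 1 in all.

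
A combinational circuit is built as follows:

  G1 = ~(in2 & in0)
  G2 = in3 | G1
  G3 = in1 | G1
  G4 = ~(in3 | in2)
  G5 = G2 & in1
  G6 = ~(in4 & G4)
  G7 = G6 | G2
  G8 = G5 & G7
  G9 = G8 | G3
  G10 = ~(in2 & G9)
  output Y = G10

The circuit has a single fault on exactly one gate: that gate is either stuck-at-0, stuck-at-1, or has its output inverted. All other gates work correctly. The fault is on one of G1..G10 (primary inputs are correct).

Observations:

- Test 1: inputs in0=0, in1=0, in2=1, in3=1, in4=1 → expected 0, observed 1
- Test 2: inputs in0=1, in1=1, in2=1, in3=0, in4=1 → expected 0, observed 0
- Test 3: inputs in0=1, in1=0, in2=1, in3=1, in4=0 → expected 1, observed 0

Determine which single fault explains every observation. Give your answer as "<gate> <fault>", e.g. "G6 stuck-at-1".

G1 inverted output

Fault-free values for test 1 (in0=0, in1=0, in2=1, in3=1, in4=1): G1=1, G2=1, G3=1, G4=0, G5=0, G6=1, G7=1, G8=0, G9=1, G10=0, giving Y=0. Observed 1.
Test 1: faults giving observed 1 are {G1 stuck-at-0, G1 inverted output, G3 stuck-at-0, G3 inverted output, G9 stuck-at-0, G9 inverted output, G10 stuck-at-1, G10 inverted output}.
Test 2 (in0=1, in1=1, in2=1, in3=0, in4=1): fault-free G1=0, G2=0, G3=1, G4=0, G5=0, G6=1, G7=1, G8=0, G9=1, G10=0 → 0; observed 0. Eliminates G3 stuck-at-0, G3 inverted output, G9 stuck-at-0, G9 inverted output, G10 stuck-at-1, G10 inverted output.
Test 3 (in0=1, in1=0, in2=1, in3=1, in4=0): fault-free G1=0, G2=1, G3=0, G4=0, G5=0, G6=1, G7=1, G8=0, G9=0, G10=1 → 1; observed 0. Eliminates G1 stuck-at-0.
Only G1 inverted output is consistent with every test.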